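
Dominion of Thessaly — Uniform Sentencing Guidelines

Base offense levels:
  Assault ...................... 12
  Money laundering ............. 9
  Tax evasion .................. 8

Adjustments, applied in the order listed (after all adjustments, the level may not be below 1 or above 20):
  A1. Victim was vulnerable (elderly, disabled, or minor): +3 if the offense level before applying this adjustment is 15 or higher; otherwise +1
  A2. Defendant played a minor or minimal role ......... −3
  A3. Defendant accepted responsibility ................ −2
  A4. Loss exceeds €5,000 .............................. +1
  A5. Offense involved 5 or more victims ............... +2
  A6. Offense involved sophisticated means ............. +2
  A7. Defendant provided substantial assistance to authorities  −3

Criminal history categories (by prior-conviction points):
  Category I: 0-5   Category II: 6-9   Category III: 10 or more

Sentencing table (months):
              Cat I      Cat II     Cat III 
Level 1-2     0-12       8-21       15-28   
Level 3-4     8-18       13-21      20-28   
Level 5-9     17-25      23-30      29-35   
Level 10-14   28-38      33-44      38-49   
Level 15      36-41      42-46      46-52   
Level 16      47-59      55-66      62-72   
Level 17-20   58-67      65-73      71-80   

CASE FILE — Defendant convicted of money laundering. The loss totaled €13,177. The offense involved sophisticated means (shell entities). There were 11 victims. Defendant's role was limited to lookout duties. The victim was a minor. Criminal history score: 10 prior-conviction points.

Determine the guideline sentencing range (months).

38-49 months

Base offense level for money laundering: 9.
A1 applies (level before this adjustment is 9 < 15, so +1): 9 + 1 = 10.
A2 applies: 10 − 3 = 7.
A4 applies: 7 + 1 = 8.
A5 applies: 8 + 2 = 10.
A6 applies: 10 + 2 = 12.
Final offense level: 12.
Criminal history: 10 prior points → Category III (10+).
Level 12 falls in the 10-14 band.
Grid: Level 10-14 × Category III = 38-49 months.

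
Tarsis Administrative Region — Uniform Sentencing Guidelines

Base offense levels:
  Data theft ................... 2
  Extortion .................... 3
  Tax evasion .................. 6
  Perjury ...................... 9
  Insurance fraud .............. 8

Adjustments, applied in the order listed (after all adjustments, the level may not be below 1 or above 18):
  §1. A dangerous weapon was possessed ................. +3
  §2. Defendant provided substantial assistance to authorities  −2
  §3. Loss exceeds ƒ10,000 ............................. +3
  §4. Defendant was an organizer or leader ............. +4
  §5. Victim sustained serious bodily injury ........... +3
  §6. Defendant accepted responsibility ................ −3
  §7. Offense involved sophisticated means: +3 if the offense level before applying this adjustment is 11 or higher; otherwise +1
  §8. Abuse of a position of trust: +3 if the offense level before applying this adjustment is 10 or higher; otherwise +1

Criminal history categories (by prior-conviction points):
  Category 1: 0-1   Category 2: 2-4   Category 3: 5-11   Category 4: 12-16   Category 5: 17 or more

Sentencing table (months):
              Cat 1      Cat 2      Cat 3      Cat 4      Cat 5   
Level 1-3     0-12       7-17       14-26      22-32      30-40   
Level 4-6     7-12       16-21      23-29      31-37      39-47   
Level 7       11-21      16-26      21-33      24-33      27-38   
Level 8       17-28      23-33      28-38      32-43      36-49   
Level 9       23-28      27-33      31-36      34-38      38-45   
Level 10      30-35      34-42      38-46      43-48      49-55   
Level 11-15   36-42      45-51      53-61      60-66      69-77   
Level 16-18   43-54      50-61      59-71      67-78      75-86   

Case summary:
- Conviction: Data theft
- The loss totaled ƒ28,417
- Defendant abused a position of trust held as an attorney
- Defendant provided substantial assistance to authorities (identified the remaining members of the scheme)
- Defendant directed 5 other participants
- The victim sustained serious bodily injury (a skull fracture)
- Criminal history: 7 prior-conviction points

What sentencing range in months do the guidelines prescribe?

Base offense level for data theft: 2.
§2 applies: 2 − 2 = 0.
§3 applies: 0 + 3 = 3.
§4 applies: 3 + 4 = 7.
§5 applies: 7 + 3 = 10.
§6 does not apply.
§8 applies (level before this adjustment is 10 ≥ 10, so +3): 10 + 3 = 13.
Final offense level: 13.
Criminal history: 7 prior points → Category 3 (5-11).
Level 13 falls in the 11-15 band.
Grid: Level 11-15 × Category 3 = 53-61 months.

53-61 months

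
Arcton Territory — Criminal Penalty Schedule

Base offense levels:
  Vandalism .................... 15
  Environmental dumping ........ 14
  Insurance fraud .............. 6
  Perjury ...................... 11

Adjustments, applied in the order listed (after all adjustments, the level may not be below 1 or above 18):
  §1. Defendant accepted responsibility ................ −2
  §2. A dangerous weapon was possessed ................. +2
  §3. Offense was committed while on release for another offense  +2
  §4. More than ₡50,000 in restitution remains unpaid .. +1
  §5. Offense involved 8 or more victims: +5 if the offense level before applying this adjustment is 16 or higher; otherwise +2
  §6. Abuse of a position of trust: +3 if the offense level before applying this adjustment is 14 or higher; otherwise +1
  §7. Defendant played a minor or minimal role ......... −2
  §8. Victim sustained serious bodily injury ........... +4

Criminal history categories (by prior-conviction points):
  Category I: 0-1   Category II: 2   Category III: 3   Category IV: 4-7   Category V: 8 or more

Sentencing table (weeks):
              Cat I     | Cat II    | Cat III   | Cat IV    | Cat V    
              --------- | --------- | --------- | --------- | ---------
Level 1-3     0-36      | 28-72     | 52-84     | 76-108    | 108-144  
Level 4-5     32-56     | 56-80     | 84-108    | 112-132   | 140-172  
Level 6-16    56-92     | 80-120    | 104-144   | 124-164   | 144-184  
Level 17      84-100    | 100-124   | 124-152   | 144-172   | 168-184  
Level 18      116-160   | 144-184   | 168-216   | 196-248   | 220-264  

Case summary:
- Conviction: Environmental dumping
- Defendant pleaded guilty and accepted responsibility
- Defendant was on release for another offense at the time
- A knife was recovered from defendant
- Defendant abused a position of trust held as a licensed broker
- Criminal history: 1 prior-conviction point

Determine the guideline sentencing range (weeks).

Base offense level for environmental dumping: 14.
§1 applies: 14 − 2 = 12.
§2 applies: 12 + 2 = 14.
§3 applies: 14 + 2 = 16.
§6 applies (level before this adjustment is 16 ≥ 14, so +3): 16 + 3 = 19.
Level 19 exceeds the maximum of 18; capped at 18.
Final offense level: 18.
Criminal history: 1 prior point → Category I (0-1).
Level 18 falls in the 18 band.
Grid: Level 18 × Category I = 116-160 weeks.

116-160 weeks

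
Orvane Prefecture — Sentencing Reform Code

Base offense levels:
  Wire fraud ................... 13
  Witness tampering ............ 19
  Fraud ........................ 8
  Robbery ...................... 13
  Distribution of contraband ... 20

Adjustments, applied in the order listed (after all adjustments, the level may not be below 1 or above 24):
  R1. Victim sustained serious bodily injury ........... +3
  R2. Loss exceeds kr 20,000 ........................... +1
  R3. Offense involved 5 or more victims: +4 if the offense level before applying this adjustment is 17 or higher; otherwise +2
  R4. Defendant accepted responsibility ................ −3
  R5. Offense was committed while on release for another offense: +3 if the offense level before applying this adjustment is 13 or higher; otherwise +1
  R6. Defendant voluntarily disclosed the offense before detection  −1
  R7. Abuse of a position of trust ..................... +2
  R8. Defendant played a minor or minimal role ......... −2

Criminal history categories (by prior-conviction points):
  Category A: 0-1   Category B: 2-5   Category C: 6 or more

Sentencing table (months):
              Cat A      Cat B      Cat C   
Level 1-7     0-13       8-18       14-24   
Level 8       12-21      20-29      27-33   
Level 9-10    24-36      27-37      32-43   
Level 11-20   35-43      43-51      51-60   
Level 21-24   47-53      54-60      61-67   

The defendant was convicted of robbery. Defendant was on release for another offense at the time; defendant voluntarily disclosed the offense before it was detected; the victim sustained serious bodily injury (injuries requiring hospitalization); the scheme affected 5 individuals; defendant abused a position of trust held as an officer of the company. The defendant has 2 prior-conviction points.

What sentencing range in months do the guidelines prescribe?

Base offense level for robbery: 13.
R1 applies: 13 + 3 = 16.
R3 applies (level before this adjustment is 16 < 17, so +2): 16 + 2 = 18.
R5 applies (level before this adjustment is 18 ≥ 13, so +3): 18 + 3 = 21.
R6 applies: 21 − 1 = 20.
R7 applies: 20 + 2 = 22.
Final offense level: 22.
Criminal history: 2 prior points → Category B (2-5).
Level 22 falls in the 21-24 band.
Grid: Level 21-24 × Category B = 54-60 months.

54-60 months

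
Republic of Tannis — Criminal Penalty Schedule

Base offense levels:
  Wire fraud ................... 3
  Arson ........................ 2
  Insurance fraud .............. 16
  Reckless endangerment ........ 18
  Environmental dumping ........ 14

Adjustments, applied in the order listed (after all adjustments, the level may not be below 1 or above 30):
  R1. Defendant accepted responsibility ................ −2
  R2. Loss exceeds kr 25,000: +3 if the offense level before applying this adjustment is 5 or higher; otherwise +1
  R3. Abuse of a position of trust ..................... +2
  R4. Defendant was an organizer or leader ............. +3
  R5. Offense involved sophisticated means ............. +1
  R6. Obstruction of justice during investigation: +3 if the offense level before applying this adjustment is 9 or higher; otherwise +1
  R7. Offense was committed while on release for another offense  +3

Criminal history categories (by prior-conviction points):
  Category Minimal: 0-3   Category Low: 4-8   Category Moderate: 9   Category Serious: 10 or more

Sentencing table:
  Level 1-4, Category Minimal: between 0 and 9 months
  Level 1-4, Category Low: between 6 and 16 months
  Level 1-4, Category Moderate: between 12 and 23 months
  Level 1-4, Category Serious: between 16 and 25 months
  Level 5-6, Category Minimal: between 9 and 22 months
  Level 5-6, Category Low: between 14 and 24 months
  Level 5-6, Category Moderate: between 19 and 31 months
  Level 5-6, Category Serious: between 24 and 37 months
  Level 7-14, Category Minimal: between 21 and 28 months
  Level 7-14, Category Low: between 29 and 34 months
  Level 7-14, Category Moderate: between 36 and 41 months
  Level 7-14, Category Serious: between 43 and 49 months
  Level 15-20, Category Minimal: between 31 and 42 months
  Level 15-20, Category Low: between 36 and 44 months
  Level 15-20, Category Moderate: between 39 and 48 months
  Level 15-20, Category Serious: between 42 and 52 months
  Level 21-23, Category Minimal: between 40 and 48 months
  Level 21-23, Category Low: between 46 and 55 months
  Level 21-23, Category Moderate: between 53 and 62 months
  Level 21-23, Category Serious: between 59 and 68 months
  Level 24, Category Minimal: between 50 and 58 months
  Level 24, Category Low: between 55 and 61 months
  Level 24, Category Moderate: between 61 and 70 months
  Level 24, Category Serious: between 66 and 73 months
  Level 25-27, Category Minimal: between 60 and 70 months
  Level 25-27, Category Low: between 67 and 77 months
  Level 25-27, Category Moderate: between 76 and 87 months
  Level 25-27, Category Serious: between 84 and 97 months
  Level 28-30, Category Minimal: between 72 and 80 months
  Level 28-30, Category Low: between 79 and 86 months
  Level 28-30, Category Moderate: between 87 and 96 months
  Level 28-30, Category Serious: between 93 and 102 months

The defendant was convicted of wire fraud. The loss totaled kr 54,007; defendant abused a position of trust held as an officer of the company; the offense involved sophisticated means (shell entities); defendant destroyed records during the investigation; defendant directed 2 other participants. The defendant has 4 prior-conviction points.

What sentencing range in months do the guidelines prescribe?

Base offense level for wire fraud: 3.
R1 does not apply.
R2 applies (level before this adjustment is 3 < 5, so +1): 3 + 1 = 4.
R3 applies: 4 + 2 = 6.
R4 applies: 6 + 3 = 9.
R5 applies: 9 + 1 = 10.
R6 applies (level before this adjustment is 10 ≥ 9, so +3): 10 + 3 = 13.
R7 does not apply.
Final offense level: 13.
Criminal history: 4 prior points → Category Low (4-8).
Level 13 falls in the 7-14 band.
Grid: Level 7-14 × Category Low = 29-34 months.

29-34 months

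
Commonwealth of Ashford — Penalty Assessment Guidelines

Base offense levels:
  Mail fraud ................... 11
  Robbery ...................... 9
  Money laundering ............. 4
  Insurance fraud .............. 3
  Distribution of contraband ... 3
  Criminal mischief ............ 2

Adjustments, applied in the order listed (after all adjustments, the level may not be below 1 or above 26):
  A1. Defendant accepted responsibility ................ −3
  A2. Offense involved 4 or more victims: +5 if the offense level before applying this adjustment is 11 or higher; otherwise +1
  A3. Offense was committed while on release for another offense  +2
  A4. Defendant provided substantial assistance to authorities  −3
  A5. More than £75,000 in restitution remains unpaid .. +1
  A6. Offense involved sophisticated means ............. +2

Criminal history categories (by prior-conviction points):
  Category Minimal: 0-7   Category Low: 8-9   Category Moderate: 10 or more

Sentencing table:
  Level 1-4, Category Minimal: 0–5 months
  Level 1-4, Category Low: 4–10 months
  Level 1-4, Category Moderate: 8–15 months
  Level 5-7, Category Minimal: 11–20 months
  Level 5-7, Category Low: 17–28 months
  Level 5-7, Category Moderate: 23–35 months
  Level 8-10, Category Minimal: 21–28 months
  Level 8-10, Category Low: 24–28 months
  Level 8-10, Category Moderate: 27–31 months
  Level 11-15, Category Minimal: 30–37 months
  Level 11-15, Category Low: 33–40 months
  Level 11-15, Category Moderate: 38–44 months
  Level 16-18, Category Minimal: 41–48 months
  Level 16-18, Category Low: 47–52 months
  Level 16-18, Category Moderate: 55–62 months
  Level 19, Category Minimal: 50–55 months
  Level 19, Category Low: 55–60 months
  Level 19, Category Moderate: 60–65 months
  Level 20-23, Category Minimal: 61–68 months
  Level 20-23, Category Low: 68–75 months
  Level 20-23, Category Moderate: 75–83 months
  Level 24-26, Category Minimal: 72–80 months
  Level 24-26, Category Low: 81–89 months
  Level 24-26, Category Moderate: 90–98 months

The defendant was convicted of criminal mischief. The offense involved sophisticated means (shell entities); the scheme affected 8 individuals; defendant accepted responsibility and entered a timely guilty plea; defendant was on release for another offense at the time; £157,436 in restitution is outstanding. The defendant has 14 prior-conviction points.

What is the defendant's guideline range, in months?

23-35 months

Base offense level for criminal mischief: 2.
A1 applies: 2 − 3 = -1.
A2 applies (level before this adjustment is -1 < 11, so +1): -1 + 1 = 0.
A3 applies: 0 + 2 = 2.
A4 does not apply.
A5 applies: 2 + 1 = 3.
A6 applies: 3 + 2 = 5.
Final offense level: 5.
Criminal history: 14 prior points → Category Moderate (10+).
Level 5 falls in the 5-7 band.
Grid: Level 5-7 × Category Moderate = 23-35 months.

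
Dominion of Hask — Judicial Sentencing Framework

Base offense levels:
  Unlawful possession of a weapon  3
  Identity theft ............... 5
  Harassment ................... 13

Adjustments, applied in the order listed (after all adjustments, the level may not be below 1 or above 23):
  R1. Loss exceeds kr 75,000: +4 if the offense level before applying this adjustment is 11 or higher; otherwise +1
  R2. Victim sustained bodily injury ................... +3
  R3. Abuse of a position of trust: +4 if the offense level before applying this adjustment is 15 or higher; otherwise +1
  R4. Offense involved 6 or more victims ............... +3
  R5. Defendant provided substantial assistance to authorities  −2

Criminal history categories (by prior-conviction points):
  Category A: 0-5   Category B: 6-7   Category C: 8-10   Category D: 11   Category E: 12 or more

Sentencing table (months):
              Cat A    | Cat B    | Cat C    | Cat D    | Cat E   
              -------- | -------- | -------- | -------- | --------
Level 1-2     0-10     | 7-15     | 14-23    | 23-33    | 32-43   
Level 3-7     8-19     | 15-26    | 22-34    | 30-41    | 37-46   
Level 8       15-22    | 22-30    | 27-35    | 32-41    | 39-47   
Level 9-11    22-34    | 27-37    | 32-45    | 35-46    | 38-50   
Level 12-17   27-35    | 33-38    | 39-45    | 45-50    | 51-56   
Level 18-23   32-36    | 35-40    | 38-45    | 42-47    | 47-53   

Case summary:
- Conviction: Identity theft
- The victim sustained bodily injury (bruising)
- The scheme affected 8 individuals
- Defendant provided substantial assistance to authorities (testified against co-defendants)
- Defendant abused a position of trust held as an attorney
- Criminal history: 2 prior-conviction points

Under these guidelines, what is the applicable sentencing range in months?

Base offense level for identity theft: 5.
R2 applies: 5 + 3 = 8.
R3 applies (level before this adjustment is 8 < 15, so +1): 8 + 1 = 9.
R4 applies: 9 + 3 = 12.
R5 applies: 12 − 2 = 10.
Final offense level: 10.
Criminal history: 2 prior points → Category A (0-5).
Level 10 falls in the 9-11 band.
Grid: Level 9-11 × Category A = 22-34 months.

22-34 months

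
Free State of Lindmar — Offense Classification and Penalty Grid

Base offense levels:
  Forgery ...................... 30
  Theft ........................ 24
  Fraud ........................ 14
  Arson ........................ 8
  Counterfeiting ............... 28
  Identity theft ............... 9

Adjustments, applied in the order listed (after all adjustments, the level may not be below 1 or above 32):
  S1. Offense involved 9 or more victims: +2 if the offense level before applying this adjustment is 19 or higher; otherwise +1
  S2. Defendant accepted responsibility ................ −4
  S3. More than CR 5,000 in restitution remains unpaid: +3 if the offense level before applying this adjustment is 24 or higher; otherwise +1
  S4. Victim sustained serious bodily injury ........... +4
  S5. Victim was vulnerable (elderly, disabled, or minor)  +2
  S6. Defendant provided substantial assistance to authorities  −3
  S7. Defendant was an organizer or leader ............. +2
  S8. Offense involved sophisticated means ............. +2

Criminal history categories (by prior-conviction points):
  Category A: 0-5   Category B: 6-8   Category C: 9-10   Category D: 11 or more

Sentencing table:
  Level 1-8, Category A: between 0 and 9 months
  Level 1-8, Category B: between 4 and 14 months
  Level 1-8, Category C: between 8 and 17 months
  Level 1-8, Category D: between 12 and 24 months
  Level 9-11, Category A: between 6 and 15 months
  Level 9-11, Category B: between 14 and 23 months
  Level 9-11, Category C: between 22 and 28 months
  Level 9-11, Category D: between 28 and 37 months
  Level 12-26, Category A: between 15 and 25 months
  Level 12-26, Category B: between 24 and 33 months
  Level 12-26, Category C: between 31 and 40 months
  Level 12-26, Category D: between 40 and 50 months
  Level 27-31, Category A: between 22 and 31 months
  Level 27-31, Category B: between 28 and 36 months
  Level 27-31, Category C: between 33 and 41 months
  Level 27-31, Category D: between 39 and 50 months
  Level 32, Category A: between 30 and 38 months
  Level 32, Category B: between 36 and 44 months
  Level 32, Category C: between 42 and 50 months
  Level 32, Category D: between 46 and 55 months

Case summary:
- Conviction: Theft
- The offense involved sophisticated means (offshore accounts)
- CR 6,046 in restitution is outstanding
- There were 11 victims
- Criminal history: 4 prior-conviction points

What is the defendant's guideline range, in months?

Base offense level for theft: 24.
S1 applies (level before this adjustment is 24 ≥ 19, so +2): 24 + 2 = 26.
S3 applies (level before this adjustment is 26 ≥ 24, so +3): 26 + 3 = 29.
S5 does not apply.
S6 does not apply.
S7 does not apply.
S8 applies: 29 + 2 = 31.
Final offense level: 31.
Criminal history: 4 prior points → Category A (0-5).
Level 31 falls in the 27-31 band.
Grid: Level 27-31 × Category A = 22-31 months.

22-31 months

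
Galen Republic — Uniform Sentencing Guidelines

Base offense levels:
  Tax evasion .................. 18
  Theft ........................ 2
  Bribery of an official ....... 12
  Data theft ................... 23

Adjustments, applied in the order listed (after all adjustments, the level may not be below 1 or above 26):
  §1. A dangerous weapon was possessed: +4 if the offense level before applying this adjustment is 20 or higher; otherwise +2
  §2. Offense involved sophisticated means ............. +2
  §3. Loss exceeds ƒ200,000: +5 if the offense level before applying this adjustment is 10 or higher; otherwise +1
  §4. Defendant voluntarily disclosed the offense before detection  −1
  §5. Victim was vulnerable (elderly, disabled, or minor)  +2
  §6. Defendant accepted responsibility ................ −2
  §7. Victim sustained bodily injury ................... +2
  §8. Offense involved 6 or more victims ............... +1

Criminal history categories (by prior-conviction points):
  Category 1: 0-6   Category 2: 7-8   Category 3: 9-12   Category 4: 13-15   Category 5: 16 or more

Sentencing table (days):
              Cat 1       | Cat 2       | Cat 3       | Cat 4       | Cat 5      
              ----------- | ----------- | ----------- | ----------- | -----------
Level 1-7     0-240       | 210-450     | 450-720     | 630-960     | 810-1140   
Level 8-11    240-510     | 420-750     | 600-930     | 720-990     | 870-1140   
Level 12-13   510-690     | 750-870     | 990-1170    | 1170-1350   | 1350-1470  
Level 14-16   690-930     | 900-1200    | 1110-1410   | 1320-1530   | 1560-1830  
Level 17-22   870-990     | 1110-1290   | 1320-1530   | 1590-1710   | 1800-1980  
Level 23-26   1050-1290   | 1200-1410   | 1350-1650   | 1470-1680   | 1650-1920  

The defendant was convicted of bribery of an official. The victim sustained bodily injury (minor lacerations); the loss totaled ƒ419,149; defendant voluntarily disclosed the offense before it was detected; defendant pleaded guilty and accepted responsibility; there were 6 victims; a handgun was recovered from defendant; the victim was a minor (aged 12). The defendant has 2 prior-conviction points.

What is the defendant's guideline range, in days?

870-990 days

Base offense level for bribery of an official: 12.
§1 applies (level before this adjustment is 12 < 20, so +2): 12 + 2 = 14.
§3 applies (level before this adjustment is 14 ≥ 10, so +5): 14 + 5 = 19.
§4 applies: 19 − 1 = 18.
§5 applies: 18 + 2 = 20.
§6 applies: 20 − 2 = 18.
§7 applies: 18 + 2 = 20.
§8 applies: 20 + 1 = 21.
Final offense level: 21.
Criminal history: 2 prior points → Category 1 (0-6).
Level 21 falls in the 17-22 band.
Grid: Level 17-22 × Category 1 = 870-990 days.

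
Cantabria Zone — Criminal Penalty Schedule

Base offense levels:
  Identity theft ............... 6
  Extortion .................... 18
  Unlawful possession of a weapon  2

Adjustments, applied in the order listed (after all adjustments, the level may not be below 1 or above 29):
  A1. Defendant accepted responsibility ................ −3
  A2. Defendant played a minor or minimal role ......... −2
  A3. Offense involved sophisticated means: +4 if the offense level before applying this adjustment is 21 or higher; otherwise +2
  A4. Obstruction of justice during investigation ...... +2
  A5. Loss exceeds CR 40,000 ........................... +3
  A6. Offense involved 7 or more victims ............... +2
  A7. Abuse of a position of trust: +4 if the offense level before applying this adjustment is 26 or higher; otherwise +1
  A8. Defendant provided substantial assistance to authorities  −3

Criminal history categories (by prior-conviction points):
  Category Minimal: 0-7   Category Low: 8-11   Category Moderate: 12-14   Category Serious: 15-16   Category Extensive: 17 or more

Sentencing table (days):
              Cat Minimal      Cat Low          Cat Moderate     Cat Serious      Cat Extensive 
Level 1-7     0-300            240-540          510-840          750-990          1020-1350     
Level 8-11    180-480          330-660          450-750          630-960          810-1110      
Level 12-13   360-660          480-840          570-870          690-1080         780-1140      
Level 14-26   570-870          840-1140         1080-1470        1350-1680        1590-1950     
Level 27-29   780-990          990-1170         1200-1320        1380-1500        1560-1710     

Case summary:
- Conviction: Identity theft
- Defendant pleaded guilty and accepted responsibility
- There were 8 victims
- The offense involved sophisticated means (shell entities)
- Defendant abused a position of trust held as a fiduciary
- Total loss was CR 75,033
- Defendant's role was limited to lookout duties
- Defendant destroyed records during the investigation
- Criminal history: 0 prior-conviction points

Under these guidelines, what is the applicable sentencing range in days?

180-480 days

Base offense level for identity theft: 6.
A1 applies: 6 − 3 = 3.
A2 applies: 3 − 2 = 1.
A3 applies (level before this adjustment is 1 < 21, so +2): 1 + 2 = 3.
A4 applies: 3 + 2 = 5.
A5 applies: 5 + 3 = 8.
A6 applies: 8 + 2 = 10.
A7 applies (level before this adjustment is 10 < 26, so +1): 10 + 1 = 11.
Final offense level: 11.
Criminal history: 0 prior points → Category Minimal (0-7).
Level 11 falls in the 8-11 band.
Grid: Level 8-11 × Category Minimal = 180-480 days.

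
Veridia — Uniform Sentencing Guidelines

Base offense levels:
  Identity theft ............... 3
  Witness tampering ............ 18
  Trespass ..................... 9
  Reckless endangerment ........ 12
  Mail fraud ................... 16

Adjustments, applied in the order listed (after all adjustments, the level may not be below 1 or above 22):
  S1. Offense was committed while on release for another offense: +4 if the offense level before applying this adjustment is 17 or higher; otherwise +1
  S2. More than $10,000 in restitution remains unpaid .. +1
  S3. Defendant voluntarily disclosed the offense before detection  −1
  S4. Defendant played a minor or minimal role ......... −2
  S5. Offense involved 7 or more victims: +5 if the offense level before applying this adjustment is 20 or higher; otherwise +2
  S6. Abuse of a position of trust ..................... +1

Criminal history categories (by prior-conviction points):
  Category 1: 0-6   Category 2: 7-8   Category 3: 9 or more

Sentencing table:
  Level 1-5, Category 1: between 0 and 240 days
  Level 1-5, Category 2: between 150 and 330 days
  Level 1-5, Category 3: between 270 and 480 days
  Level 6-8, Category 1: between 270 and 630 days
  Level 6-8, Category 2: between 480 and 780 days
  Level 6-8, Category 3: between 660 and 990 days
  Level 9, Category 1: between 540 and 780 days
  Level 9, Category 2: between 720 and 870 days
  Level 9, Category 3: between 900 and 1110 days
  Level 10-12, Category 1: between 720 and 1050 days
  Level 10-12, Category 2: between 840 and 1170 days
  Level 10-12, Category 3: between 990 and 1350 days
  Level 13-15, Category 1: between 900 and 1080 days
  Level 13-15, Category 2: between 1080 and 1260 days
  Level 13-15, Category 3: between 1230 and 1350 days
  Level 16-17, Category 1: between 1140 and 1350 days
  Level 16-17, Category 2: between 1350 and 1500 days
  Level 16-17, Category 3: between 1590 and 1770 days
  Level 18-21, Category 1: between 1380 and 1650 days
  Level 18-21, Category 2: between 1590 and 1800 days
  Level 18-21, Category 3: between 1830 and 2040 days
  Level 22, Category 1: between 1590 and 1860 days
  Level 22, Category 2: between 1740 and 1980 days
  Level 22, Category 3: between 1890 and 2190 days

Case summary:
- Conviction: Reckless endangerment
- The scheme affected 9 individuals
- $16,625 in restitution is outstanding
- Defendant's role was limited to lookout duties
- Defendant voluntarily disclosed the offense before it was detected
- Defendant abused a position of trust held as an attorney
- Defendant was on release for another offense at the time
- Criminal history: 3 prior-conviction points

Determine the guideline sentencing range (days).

900-1080 days

Base offense level for reckless endangerment: 12.
S1 applies (level before this adjustment is 12 < 17, so +1): 12 + 1 = 13.
S2 applies: 13 + 1 = 14.
S3 applies: 14 − 1 = 13.
S4 applies: 13 − 2 = 11.
S5 applies (level before this adjustment is 11 < 20, so +2): 11 + 2 = 13.
S6 applies: 13 + 1 = 14.
Final offense level: 14.
Criminal history: 3 prior points → Category 1 (0-6).
Level 14 falls in the 13-15 band.
Grid: Level 13-15 × Category 1 = 900-1080 days.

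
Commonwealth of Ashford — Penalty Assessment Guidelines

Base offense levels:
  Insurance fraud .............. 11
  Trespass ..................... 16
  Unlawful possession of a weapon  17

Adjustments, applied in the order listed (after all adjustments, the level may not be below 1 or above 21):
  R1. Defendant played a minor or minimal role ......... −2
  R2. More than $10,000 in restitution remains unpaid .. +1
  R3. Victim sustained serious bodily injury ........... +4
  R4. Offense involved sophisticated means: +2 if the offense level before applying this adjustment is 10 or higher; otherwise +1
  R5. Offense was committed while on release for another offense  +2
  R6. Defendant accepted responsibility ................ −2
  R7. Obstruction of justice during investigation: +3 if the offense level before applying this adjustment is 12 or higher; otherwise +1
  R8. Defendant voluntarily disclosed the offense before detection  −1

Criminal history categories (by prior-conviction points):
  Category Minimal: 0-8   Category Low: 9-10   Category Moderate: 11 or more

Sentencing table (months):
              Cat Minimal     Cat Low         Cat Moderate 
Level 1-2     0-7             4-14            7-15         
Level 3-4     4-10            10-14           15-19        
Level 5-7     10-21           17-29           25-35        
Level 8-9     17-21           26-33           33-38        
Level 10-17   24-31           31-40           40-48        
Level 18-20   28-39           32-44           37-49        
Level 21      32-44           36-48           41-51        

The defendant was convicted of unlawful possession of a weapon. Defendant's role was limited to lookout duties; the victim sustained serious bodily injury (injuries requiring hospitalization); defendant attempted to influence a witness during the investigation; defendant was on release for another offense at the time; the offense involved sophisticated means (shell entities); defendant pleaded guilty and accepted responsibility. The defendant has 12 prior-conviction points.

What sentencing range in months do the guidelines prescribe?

Base offense level for unlawful possession of a weapon: 17.
R1 applies: 17 − 2 = 15.
R2 does not apply.
R3 applies: 15 + 4 = 19.
R4 applies (level before this adjustment is 19 ≥ 10, so +2): 19 + 2 = 21.
R5 applies: 21 + 2 = 23.
R6 applies: 23 − 2 = 21.
R7 applies (level before this adjustment is 21 ≥ 12, so +3): 21 + 3 = 24.
R8 does not apply.
Level 24 exceeds the maximum of 21; capped at 21.
Final offense level: 21.
Criminal history: 12 prior points → Category Moderate (11+).
Level 21 falls in the 21 band.
Grid: Level 21 × Category Moderate = 41-51 months.

41-51 months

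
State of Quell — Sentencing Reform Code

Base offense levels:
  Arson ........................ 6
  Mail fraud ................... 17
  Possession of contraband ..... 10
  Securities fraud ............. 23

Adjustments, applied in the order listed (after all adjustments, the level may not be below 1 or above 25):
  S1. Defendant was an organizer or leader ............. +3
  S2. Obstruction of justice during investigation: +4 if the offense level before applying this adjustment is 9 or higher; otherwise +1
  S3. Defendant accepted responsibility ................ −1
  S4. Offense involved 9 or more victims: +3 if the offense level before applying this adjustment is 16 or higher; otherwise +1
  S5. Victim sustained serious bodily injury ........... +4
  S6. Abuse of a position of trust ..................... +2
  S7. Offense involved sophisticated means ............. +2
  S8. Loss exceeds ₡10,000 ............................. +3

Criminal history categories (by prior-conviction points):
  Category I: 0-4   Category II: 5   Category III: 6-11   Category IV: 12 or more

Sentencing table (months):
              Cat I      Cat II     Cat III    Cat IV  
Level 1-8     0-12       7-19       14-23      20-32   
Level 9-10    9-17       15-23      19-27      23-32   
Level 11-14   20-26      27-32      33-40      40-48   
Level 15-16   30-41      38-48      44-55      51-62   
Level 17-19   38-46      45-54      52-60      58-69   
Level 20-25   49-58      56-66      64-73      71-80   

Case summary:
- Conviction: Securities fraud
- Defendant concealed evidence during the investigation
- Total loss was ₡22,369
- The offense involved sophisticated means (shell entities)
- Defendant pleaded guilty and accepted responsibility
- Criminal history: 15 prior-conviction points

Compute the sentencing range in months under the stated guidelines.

71-80 months

Base offense level for securities fraud: 23.
S2 applies (level before this adjustment is 23 ≥ 9, so +4): 23 + 4 = 27.
S3 applies: 27 − 1 = 26.
S5 does not apply.
S6 does not apply.
S7 applies: 26 + 2 = 28.
S8 applies: 28 + 3 = 31.
Level 31 exceeds the maximum of 25; capped at 25.
Final offense level: 25.
Criminal history: 15 prior points → Category IV (12+).
Level 25 falls in the 20-25 band.
Grid: Level 20-25 × Category IV = 71-80 months.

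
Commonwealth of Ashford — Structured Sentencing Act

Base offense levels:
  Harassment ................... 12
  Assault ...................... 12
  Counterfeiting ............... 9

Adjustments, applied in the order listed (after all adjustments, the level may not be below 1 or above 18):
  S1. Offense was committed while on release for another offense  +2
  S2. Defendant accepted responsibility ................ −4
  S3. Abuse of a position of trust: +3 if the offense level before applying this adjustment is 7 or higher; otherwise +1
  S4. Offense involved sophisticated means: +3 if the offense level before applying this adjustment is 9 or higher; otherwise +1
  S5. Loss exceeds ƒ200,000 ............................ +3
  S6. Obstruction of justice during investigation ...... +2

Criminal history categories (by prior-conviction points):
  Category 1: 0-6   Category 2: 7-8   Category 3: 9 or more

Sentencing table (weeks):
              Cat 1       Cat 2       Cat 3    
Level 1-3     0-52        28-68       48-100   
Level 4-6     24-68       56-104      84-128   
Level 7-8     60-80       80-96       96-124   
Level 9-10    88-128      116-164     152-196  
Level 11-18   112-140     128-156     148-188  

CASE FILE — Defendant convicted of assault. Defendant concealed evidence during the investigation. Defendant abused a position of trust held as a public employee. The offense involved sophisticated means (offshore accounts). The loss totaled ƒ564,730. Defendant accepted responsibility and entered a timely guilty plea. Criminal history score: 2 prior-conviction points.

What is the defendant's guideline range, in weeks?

112-140 weeks

Base offense level for assault: 12.
S2 applies: 12 − 4 = 8.
S3 applies (level before this adjustment is 8 ≥ 7, so +3): 8 + 3 = 11.
S4 applies (level before this adjustment is 11 ≥ 9, so +3): 11 + 3 = 14.
S5 applies: 14 + 3 = 17.
S6 applies: 17 + 2 = 19.
Level 19 exceeds the maximum of 18; capped at 18.
Final offense level: 18.
Criminal history: 2 prior points → Category 1 (0-6).
Level 18 falls in the 11-18 band.
Grid: Level 11-18 × Category 1 = 112-140 weeks.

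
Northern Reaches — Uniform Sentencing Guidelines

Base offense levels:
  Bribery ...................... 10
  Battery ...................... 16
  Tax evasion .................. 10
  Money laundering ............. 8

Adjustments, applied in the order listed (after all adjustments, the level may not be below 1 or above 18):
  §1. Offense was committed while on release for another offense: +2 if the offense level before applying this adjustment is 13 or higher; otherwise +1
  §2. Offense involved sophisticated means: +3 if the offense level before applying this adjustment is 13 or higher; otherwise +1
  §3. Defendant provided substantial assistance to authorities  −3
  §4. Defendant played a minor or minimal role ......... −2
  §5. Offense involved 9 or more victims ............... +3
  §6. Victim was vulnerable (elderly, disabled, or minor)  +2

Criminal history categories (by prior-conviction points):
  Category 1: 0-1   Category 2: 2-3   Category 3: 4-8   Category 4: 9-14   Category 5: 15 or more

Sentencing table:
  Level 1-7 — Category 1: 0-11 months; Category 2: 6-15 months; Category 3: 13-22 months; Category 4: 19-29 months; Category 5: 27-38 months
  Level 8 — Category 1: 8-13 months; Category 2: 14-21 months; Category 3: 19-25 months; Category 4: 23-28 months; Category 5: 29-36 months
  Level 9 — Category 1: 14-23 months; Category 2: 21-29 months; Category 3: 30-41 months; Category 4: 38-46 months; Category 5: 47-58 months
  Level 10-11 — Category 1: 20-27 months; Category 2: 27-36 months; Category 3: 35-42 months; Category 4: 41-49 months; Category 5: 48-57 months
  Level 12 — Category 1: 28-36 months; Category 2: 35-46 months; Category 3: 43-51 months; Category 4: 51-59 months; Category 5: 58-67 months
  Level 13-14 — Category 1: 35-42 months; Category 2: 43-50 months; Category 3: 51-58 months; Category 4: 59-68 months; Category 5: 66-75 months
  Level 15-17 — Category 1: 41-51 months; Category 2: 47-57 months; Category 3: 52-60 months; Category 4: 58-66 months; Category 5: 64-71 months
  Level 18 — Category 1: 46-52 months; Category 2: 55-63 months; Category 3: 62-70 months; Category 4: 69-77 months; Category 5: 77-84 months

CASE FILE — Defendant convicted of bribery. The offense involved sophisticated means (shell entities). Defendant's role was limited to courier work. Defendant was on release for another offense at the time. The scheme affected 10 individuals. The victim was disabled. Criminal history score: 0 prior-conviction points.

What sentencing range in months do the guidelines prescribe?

41-51 months

Base offense level for bribery: 10.
§1 applies (level before this adjustment is 10 < 13, so +1): 10 + 1 = 11.
§2 applies (level before this adjustment is 11 < 13, so +1): 11 + 1 = 12.
§3 does not apply.
§4 applies: 12 − 2 = 10.
§5 applies: 10 + 3 = 13.
§6 applies: 13 + 2 = 15.
Final offense level: 15.
Criminal history: 0 prior points → Category 1 (0-1).
Level 15 falls in the 15-17 band.
Grid: Level 15-17 × Category 1 = 41-51 months.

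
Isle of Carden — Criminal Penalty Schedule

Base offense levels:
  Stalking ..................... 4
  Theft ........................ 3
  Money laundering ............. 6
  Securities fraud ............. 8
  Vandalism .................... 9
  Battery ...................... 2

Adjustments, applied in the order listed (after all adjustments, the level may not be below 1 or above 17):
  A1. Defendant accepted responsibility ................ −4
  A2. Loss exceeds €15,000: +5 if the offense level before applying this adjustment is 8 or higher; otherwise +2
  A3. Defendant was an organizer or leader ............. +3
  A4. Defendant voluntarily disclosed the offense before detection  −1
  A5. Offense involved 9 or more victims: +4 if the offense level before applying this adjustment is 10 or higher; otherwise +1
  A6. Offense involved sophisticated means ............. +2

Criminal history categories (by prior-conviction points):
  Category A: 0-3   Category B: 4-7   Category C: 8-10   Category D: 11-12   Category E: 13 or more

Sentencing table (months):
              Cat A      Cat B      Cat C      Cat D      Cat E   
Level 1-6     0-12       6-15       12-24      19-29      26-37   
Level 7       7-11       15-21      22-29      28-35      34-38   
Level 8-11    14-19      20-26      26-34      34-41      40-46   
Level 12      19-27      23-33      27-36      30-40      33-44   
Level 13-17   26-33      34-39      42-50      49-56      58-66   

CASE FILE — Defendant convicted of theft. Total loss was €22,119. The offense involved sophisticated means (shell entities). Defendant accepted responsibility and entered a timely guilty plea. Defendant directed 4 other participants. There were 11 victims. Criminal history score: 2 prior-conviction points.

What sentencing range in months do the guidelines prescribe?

Base offense level for theft: 3.
A1 applies: 3 − 4 = -1.
A2 applies (level before this adjustment is -1 < 8, so +2): -1 + 2 = 1.
A3 applies: 1 + 3 = 4.
A5 applies (level before this adjustment is 4 < 10, so +1): 4 + 1 = 5.
A6 applies: 5 + 2 = 7.
Final offense level: 7.
Criminal history: 2 prior points → Category A (0-3).
Level 7 falls in the 7 band.
Grid: Level 7 × Category A = 7-11 months.

7-11 months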